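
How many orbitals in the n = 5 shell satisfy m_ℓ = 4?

1

Contributions: ℓ=4 → 1.
Total orbitals: 1.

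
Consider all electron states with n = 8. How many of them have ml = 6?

With n = 8 the allowed l are 0, 1, …, 7.
The (l, ml) pairs meeting ml = 6 give: l=6 → 1; l=7 → 1.
Orbitals: 1 + 1 = 2. Each orbital carries two spin states, so 2 × 2 = 4 states.

4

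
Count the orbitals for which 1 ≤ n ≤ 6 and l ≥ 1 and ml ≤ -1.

For each n in the range, tally the orbitals obeying l ≥ 1 and ml ≤ -1:
n=2 → 1; n=3 → 3; n=4 → 6; n=5 → 10; n=6 → 15.
Total orbitals: 1 + 3 + 6 + 10 + 15 = 35.

35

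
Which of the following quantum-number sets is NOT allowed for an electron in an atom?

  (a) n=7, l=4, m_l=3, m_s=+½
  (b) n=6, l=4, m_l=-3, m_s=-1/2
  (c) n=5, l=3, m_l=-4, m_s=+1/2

(c) has |m_l| = 4 > l = 3, violating −l ≤ m_l ≤ l.
The remaining sets (a), (b) satisfy all four rules.

(c)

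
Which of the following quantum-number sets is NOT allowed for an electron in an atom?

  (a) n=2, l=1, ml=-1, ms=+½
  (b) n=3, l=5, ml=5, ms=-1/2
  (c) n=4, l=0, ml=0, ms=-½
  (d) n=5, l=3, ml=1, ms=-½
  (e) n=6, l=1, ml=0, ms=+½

(b)

(b) has l = 5 ≥ n = 3, violating 0 ≤ l ≤ n−1.
The remaining sets (a), (c), (d), (e) satisfy all four rules.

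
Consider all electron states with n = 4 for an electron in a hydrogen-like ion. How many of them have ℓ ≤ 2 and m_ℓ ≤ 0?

For n = 4, ℓ ranges over 0 … 3.
The (ℓ, m_ℓ) pairs meeting ℓ ≤ 2 and m_ℓ ≤ 0 give: ℓ=0 → 1; ℓ=1 → 2; ℓ=2 → 3.
Orbitals: 1 + 2 + 3 = 6. Each orbital carries two spin states, so 6 × 2 = 12 states.

12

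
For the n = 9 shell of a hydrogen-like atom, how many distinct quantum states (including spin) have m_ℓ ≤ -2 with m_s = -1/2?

Go through ℓ = 0, …, 8 (the values permitted for n = 9).
The (ℓ, m_ℓ) pairs meeting m_ℓ ≤ -2 give: ℓ=2 → 1; ℓ=3 → 2; ℓ=4 → 3; ℓ=5 → 4; ℓ=6 → 5; ℓ=7 → 6; ℓ=8 → 7.
Orbitals: 1 + 2 + 3 + 4 + 5 + 6 + 7 = 28. With m_s fixed to a single value there is one state per orbital, giving 28 states.

28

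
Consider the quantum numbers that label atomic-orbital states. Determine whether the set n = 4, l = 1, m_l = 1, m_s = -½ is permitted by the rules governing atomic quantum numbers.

Allowed

n = 4 is a positive integer. l = 1 satisfies 0 ≤ l ≤ n−1 = 3. m_l = 1 lies in the range −l … +l (here −1 … 1). m_s = -1/2 is one of ±1/2.
All four constraints are satisfied.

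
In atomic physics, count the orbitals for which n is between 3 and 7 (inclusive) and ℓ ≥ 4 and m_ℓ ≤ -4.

Go shell by shell, enumerating (ℓ, m_ℓ) with ℓ ≥ 4 and m_ℓ ≤ -4:
n=5 → 1; n=6 → 3; n=7 → 6.
Total orbitals: 1 + 3 + 6 = 10.

10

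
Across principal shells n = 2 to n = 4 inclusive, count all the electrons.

Shell n has n² orbitals: 2²=4 + 3²=9 + 4²=16 = 29 orbitals.
Two spin states per orbital: 2 × 29 = 58 electrons.

58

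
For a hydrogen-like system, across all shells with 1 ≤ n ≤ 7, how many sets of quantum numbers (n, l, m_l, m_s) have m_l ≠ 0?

Per-shell orbital counts meeting the constraint:
n=2 → 2; n=3 → 6; n=4 → 12; n=5 → 20; n=6 → 30; n=7 → 42.
Orbitals: 2 + 6 + 12 + 20 + 30 + 42 = 112. Including both spin states (m_s = ±1/2) gives 2 × 112 = 224 states.

224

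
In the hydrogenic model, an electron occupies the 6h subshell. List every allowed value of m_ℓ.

-5, -4, -3, -2, -1, 0, 1, 2, 3, 4, 5

The 6h subshell has ℓ = 5, and m_ℓ takes every integer from −ℓ to +ℓ. With ℓ = 5 that gives the 11 values -5, -4, -3, -2, -1, 0, 1, 2, 3, 4, 5.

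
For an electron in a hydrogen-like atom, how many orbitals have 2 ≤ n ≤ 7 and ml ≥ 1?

56

Per-shell orbital counts meeting the constraint:
n=2 → 1; n=3 → 3; n=4 → 6; n=5 → 10; n=6 → 15; n=7 → 21.
Total orbitals: 1 + 3 + 6 + 10 + 15 + 21 = 56.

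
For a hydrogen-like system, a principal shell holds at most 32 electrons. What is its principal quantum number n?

2n² = 32 ⇒ n² = 16 ⇒ n = 4.

n = 4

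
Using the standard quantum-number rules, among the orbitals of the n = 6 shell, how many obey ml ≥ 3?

The (l, ml) pairs meeting ml ≥ 3 give: l=3 → 1; l=4 → 2; l=5 → 3.
Total orbitals: 1 + 2 + 3 = 6.

6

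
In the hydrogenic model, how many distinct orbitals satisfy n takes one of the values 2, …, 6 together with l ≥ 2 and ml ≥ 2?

Count contributing orbitals for each principal shell:
n=3 → 1; n=4 → 3; n=5 → 6; n=6 → 10.
Total orbitals: 1 + 3 + 6 + 10 = 20.

20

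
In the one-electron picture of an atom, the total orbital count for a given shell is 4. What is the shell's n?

n = 2

n² = 4 ⇒ n = 2.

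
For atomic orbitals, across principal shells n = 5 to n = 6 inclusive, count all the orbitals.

61

Shell n has n² orbitals: 5²=25 + 6²=36 = 61 orbitals.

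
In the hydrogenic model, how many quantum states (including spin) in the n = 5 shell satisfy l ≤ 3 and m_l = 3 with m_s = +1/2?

1

Per l-value: l=3 → 1.
Orbitals: 1. With m_s fixed to a single value there is one state per orbital, giving 1 state.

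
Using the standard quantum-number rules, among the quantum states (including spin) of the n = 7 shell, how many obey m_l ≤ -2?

30

The (l, m_l) pairs meeting m_l ≤ -2 give: l=2 → 1; l=3 → 2; l=4 → 3; l=5 → 4; l=6 → 5.
Orbitals: 1 + 2 + 3 + 4 + 5 = 15. Each orbital carries two spin states, so 15 × 2 = 30 states.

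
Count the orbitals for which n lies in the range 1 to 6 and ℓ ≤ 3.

Treat each shell separately and count matching orbitals:
n=1 → 1; n=2 → 4; n=3 → 9; n=4 → 16; n=5 → 16; n=6 → 16.
Total orbitals: 1 + 4 + 9 + 16 + 16 + 16 = 62.

62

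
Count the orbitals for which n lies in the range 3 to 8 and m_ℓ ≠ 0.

166

Work shell by shell — for each n, count the (ℓ, m_ℓ) pairs that satisfy m_ℓ ≠ 0:
n=3 → 6; n=4 → 12; n=5 → 20; n=6 → 30; n=7 → 42; n=8 → 56.
Total orbitals: 6 + 12 + 20 + 30 + 42 + 56 = 166.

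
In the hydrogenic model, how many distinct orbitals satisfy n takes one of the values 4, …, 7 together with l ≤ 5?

For each n in the range, tally the orbitals obeying l ≤ 5:
n=4 → 16; n=5 → 25; n=6 → 36; n=7 → 36.
Total orbitals: 16 + 25 + 36 + 36 = 113.

113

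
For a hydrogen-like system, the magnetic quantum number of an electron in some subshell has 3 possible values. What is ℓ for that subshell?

ℓ = 1 (p)

m_ℓ ranges over 2ℓ+1 integers, so 2ℓ+1 = 3 ⇒ ℓ = 1.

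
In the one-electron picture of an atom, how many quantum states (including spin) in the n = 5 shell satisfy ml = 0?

The n = 5 shell has l = 0 through 4; check each.
The (l, ml) pairs meeting ml = 0 give: l=0 → 1; l=1 → 1; l=2 → 1; l=3 → 1; l=4 → 1.
Orbitals: 1 + 1 + 1 + 1 + 1 = 5. Each orbital carries two spin states, so 5 × 2 = 10 states.

10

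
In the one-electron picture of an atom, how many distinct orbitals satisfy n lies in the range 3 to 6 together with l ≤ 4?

Treat each shell separately and count matching orbitals:
n=3 → 9; n=4 → 16; n=5 → 25; n=6 → 25.
Total orbitals: 9 + 16 + 25 + 25 = 75.

75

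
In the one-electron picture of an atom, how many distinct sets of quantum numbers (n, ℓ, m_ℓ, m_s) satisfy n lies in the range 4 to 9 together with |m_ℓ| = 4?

60

Treat each shell separately and count matching orbitals:
n=5 → 2; n=6 → 4; n=7 → 6; n=8 → 8; n=9 → 10.
Orbitals: 2 + 4 + 6 + 8 + 10 = 30. Including both spin states (m_s = ±1/2) gives 2 × 30 = 60 states.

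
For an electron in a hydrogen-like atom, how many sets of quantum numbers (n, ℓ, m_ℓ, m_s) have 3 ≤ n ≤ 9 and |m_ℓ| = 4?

60

Work shell by shell — for each n, count the (ℓ, m_ℓ) pairs that satisfy |m_ℓ| = 4:
n=5 → 2; n=6 → 4; n=7 → 6; n=8 → 8; n=9 → 10.
Orbitals: 2 + 4 + 6 + 8 + 10 = 30. Including both spin states (m_s = ±1/2) gives 2 × 30 = 60 states.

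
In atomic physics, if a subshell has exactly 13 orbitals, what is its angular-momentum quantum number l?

2l+1 = 13 gives l = 6.

l = 6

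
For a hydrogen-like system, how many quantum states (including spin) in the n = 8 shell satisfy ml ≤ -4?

Orbitals with ml ≤ -4, by l: l=4 → 1; l=5 → 2; l=6 → 3; l=7 → 4.
Orbitals: 1 + 2 + 3 + 4 = 10. Each orbital carries two spin states, so 10 × 2 = 20 states.

20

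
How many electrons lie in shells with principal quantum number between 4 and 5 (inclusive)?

Shell n has n² orbitals: 4²=16 + 5²=25 = 41 orbitals.
Two spin states per orbital: 2 × 41 = 82 electrons.

82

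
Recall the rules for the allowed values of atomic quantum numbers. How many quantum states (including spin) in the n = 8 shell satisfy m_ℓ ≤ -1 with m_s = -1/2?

For n = 8, ℓ ranges over 0 … 7.
Per ℓ-value: ℓ=1 → 1; ℓ=2 → 2; ℓ=3 → 3; ℓ=4 → 4; ℓ=5 → 5; ℓ=6 → 6; ℓ=7 → 7.
Orbitals: 1 + 2 + 3 + 4 + 5 + 6 + 7 = 28. With m_s fixed to a single value there is one state per orbital, giving 28 states.

28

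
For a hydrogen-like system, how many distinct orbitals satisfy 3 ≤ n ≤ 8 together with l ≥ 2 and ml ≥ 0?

For each n in the range, tally the orbitals obeying l ≥ 2 and ml ≥ 0:
n=3 → 3; n=4 → 7; n=5 → 12; n=6 → 18; n=7 → 25; n=8 → 33.
Total orbitals: 3 + 7 + 12 + 18 + 25 + 33 = 98.

98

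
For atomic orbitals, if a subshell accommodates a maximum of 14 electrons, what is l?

2(2l+1) = 14 ⇒ 2l+1 = 7 ⇒ l = 3.

l = 3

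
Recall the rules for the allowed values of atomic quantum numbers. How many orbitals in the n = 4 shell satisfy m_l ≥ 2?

With n = 4 the allowed l are 0, 1, …, 3.
Contributions: l=2 → 1; l=3 → 2.
Total orbitals: 1 + 2 = 3.

3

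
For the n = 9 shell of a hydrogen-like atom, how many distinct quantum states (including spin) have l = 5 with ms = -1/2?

11

The n = 9 shell has l = 0 through 8; check each.
The (l, ml) pairs meeting l = 5 give: l=5 → 11.
Orbitals: 11. With ms fixed to a single value there is one state per orbital, giving 11 states.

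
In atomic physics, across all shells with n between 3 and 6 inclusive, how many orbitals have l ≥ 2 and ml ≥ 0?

40

Count contributing orbitals for each principal shell:
n=3 → 3; n=4 → 7; n=5 → 12; n=6 → 18.
Total orbitals: 3 + 7 + 12 + 18 = 40.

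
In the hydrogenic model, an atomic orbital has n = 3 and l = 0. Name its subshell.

3s

l = 0 corresponds to the letter 's', so the subshell is 3s.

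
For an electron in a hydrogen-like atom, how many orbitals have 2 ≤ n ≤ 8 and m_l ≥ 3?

For each n in the range, tally the orbitals obeying m_l ≥ 3:
n=4 → 1; n=5 → 3; n=6 → 6; n=7 → 10; n=8 → 15.
Total orbitals: 1 + 3 + 6 + 10 + 15 = 35.

35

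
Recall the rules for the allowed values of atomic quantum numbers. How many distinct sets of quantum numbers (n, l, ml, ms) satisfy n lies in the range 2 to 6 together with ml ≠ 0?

140

Work shell by shell — for each n, count the (l, ml) pairs that satisfy ml ≠ 0:
n=2 → 2; n=3 → 6; n=4 → 12; n=5 → 20; n=6 → 30.
Orbitals: 2 + 6 + 12 + 20 + 30 = 70. Including both spin states (ms = ±1/2) gives 2 × 70 = 140 states.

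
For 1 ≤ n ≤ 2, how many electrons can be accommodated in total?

Total orbitals = 1² + 2² = 5. Doubling for spin gives 10 electrons.

10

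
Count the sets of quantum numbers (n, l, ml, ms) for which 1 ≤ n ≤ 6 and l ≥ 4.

Count contributing orbitals for each principal shell:
n=5 → 9; n=6 → 20.
Orbitals: 9 + 20 = 29. Including both spin states (ms = ±1/2) gives 2 × 29 = 58 states.

58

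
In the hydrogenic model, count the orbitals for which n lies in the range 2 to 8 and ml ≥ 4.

Work shell by shell — for each n, count the (l, ml) pairs that satisfy ml ≥ 4:
n=5 → 1; n=6 → 3; n=7 → 6; n=8 → 10.
Total orbitals: 1 + 3 + 6 + 10 = 20.

20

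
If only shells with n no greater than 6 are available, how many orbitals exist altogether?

91

Total orbitals = 1² + 2² + 3² + 4² + 5² + 6² = 91.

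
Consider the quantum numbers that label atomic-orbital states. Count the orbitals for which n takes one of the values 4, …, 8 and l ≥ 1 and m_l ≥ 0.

Work shell by shell — for each n, count the (l, m_l) pairs that satisfy l ≥ 1 and m_l ≥ 0:
n=4 → 9; n=5 → 14; n=6 → 20; n=7 → 27; n=8 → 35.
Total orbitals: 9 + 14 + 20 + 27 + 35 = 105.

105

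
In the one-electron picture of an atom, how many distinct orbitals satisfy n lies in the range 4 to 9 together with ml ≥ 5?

20

Count contributing orbitals for each principal shell:
n=6 → 1; n=7 → 3; n=8 → 6; n=9 → 10.
Total orbitals: 1 + 3 + 6 + 10 = 20.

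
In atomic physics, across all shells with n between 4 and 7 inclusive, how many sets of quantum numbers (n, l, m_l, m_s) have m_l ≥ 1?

Treat each shell separately and count matching orbitals:
n=4 → 6; n=5 → 10; n=6 → 15; n=7 → 21.
Orbitals: 6 + 10 + 15 + 21 = 52. Including both spin states (m_s = ±1/2) gives 2 × 52 = 104 states.

104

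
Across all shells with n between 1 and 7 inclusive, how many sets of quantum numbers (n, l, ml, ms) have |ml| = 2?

Treat each shell separately and count matching orbitals:
n=3 → 2; n=4 → 4; n=5 → 6; n=6 → 8; n=7 → 10.
Orbitals: 2 + 4 + 6 + 8 + 10 = 30. Including both spin states (ms = ±1/2) gives 2 × 30 = 60 states.

60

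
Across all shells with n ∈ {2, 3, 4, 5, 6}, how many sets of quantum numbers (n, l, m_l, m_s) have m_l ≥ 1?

Count contributing orbitals for each principal shell:
n=2 → 1; n=3 → 3; n=4 → 6; n=5 → 10; n=6 → 15.
Orbitals: 1 + 3 + 6 + 10 + 15 = 35. Including both spin states (m_s = ±1/2) gives 2 × 35 = 70 states.

70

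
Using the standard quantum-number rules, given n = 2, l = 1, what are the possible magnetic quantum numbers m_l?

-1, 0, 1

m_l takes every integer from −l to +l. With l = 1 that gives the 3 values -1, 0, 1.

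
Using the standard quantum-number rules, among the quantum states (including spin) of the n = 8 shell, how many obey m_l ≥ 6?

For n = 8, l ranges over 0 … 7.
Per l-value: l=6 → 1; l=7 → 2.
Orbitals: 1 + 2 = 3. Each orbital carries two spin states, so 3 × 2 = 6 states.

6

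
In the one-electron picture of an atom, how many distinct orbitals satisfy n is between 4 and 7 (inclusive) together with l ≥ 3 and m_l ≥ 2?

30

Treat each shell separately and count matching orbitals:
n=4 → 2; n=5 → 5; n=6 → 9; n=7 → 14.
Total orbitals: 2 + 5 + 9 + 14 = 30.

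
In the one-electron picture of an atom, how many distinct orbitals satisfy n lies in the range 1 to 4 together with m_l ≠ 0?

20

Treat each shell separately and count matching orbitals:
n=2 → 2; n=3 → 6; n=4 → 12.
Total orbitals: 2 + 6 + 12 = 20.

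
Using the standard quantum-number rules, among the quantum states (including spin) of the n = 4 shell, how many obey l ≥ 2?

24

For n = 4, l ranges over 0 … 3.
Contributions: l=2 → 5; l=3 → 7.
Orbitals: 5 + 7 = 12. Each orbital carries two spin states, so 12 × 2 = 24 states.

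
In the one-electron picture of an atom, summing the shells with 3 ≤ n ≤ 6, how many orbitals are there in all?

86

Shell n has n² orbitals: 3²=9 + 4²=16 + 5²=25 + 6²=36 = 86 orbitals.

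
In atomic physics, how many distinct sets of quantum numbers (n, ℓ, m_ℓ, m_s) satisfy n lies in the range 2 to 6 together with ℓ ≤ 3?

Go shell by shell, enumerating (ℓ, m_ℓ) with ℓ ≤ 3:
n=2 → 4; n=3 → 9; n=4 → 16; n=5 → 16; n=6 → 16.
Orbitals: 4 + 9 + 16 + 16 + 16 = 61. Including both spin states (m_s = ±1/2) gives 2 × 61 = 122 states.

122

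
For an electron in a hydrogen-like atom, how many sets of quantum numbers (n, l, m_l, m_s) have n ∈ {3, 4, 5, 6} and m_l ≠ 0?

136

Count contributing orbitals for each principal shell:
n=3 → 6; n=4 → 12; n=5 → 20; n=6 → 30.
Orbitals: 6 + 12 + 20 + 30 = 68. Including both spin states (m_s = ±1/2) gives 2 × 68 = 136 states.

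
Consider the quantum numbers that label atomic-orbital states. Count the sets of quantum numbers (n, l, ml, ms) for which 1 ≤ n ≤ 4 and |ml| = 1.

Treat each shell separately and count matching orbitals:
n=2 → 2; n=3 → 4; n=4 → 6.
Orbitals: 2 + 4 + 6 = 12. Including both spin states (ms = ±1/2) gives 2 × 12 = 24 states.

24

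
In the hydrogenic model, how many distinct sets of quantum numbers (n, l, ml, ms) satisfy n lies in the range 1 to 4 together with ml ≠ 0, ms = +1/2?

20

Per-shell orbital counts meeting the constraint:
n=2 → 2; n=3 → 6; n=4 → 12.
Orbitals: 2 + 6 + 12 = 20. With ms fixed to +1/2 there is one state per orbital, so 20 states.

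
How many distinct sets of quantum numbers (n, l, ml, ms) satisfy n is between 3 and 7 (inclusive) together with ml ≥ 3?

40

Per-shell orbital counts meeting the constraint:
n=4 → 1; n=5 → 3; n=6 → 6; n=7 → 10.
Orbitals: 1 + 3 + 6 + 10 = 20. Including both spin states (ms = ±1/2) gives 2 × 20 = 40 states.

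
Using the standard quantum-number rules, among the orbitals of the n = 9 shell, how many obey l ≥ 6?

Per l-value: l=6 → 13; l=7 → 15; l=8 → 17.
Total orbitals: 13 + 15 + 17 = 45.

45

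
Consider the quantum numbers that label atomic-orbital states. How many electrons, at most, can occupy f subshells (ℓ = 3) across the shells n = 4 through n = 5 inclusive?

28

An f subshell (ℓ = 3) exists for every n ≥ 4, so shells n = 4, 5 each contribute one — 2 subshells.
Since each f subshell holds 2(2·3+1) = 14 electrons, the total is 2 × 14 = 28.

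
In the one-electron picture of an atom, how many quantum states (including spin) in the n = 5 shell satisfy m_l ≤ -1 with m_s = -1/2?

With n = 5 the allowed l are 0, 1, …, 4.
The (l, m_l) pairs meeting m_l ≤ -1 give: l=1 → 1; l=2 → 2; l=3 → 3; l=4 → 4.
Orbitals: 1 + 2 + 3 + 4 = 10. With m_s fixed to a single value there is one state per orbital, giving 10 states.

10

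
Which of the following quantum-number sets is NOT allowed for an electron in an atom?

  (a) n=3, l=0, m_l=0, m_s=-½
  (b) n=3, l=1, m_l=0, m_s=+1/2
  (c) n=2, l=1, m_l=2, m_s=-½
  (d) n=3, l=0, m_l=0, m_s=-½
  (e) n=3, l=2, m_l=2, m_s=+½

(c)

(c) has |m_l| = 2 > l = 1, violating −l ≤ m_l ≤ l.
The remaining sets (a), (b), (d), (e) satisfy all four rules.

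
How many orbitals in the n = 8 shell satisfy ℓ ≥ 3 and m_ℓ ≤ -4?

10

The n = 8 shell has ℓ = 0 through 7; check each.
Orbitals with ℓ ≥ 3 and m_ℓ ≤ -4, by ℓ: ℓ=4 → 1; ℓ=5 → 2; ℓ=6 → 3; ℓ=7 → 4.
Total orbitals: 1 + 2 + 3 + 4 = 10.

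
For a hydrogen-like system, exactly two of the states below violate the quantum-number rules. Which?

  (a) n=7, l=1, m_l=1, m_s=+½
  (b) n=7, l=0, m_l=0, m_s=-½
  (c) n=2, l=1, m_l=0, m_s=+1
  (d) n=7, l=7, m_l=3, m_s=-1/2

(c) and (d)

(c) has m_s = +1, but an electron's spin must be ±1/2.
(d) has l = 7 ≥ n = 7, violating 0 ≤ l ≤ n−1.
The remaining sets (a), (b) satisfy all four rules.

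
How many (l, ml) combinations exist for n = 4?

The n = 4 shell contains n² = 4² = 16 orbitals.

16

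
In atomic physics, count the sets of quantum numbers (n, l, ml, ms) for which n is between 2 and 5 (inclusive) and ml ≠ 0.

Count contributing orbitals for each principal shell:
n=2 → 2; n=3 → 6; n=4 → 12; n=5 → 20.
Orbitals: 2 + 6 + 12 + 20 = 40. Including both spin states (ms = ±1/2) gives 2 × 40 = 80 states.

80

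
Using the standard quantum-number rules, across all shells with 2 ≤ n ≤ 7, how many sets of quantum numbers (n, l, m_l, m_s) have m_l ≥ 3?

Go shell by shell, enumerating (l, m_l) with m_l ≥ 3:
n=4 → 1; n=5 → 3; n=6 → 6; n=7 → 10.
Orbitals: 1 + 3 + 6 + 10 = 20. Including both spin states (m_s = ±1/2) gives 2 × 20 = 40 states.

40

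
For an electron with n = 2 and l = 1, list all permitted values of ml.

ml takes every integer from −l to +l. With l = 1 that gives the 3 values -1, 0, 1.

-1, 0, 1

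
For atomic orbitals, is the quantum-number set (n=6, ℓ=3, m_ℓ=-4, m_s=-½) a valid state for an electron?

The magnetic quantum number must satisfy −ℓ ≤ m_ℓ ≤ ℓ. With ℓ = 3, m_ℓ can only be -3, -2, -1, 0, 1, 2, 3, so m_ℓ = -4 is forbidden.

Not allowed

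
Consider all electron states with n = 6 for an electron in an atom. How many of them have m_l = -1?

10

Go through l = 0, …, 5 (the values permitted for n = 6).
Orbitals with m_l = -1, by l: l=1 → 1; l=2 → 1; l=3 → 1; l=4 → 1; l=5 → 1.
Orbitals: 1 + 1 + 1 + 1 + 1 = 5. Each orbital carries two spin states, so 5 × 2 = 10 states.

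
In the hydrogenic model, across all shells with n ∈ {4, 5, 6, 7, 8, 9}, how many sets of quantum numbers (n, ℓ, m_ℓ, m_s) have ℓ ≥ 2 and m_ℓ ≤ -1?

220

Count contributing orbitals for each principal shell:
n=4 → 5; n=5 → 9; n=6 → 14; n=7 → 20; n=8 → 27; n=9 → 35.
Orbitals: 5 + 9 + 14 + 20 + 27 + 35 = 110. Including both spin states (m_s = ±1/2) gives 2 × 110 = 220 states.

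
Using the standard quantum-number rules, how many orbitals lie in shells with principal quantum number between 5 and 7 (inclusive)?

110

Shell n has n² orbitals: 5²=25 + 6²=36 + 7²=49 = 110 orbitals.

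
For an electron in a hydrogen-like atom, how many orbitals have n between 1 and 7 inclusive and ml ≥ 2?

Treat each shell separately and count matching orbitals:
n=3 → 1; n=4 → 3; n=5 → 6; n=6 → 10; n=7 → 15.
Total orbitals: 1 + 3 + 6 + 10 + 15 = 35.

35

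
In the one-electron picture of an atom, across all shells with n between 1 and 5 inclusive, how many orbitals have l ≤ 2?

32

Work shell by shell — for each n, count the (l, ml) pairs that satisfy l ≤ 2:
n=1 → 1; n=2 → 4; n=3 → 9; n=4 → 9; n=5 → 9.
Total orbitals: 1 + 4 + 9 + 9 + 9 = 32.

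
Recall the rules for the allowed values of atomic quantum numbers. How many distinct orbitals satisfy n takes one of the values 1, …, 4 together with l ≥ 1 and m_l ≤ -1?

For each n in the range, tally the orbitals obeying l ≥ 1 and m_l ≤ -1:
n=2 → 1; n=3 → 3; n=4 → 6.
Total orbitals: 1 + 3 + 6 = 10.

10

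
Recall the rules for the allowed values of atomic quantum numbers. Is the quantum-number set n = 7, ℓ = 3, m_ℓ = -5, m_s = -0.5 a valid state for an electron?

The magnetic quantum number must satisfy −ℓ ≤ m_ℓ ≤ ℓ. With ℓ = 3, m_ℓ can only be -3, -2, -1, 0, 1, 2, 3, so m_ℓ = -5 is forbidden.

No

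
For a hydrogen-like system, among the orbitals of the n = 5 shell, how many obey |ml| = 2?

The n = 5 shell has l = 0 through 4; check each.
Contributions: l=2 → 2; l=3 → 2; l=4 → 2.
Total orbitals: 2 + 2 + 2 = 6.

6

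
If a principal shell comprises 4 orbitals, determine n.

n² = 4 ⇒ n = 2.

n = 2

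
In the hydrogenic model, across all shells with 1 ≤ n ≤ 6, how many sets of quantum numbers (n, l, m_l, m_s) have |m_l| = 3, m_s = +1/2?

Count contributing orbitals for each principal shell:
n=4 → 2; n=5 → 4; n=6 → 6.
Orbitals: 2 + 4 + 6 = 12. With m_s fixed to +1/2 there is one state per orbital, so 12 states.

12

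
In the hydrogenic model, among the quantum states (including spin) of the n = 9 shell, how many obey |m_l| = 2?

28

The (l, m_l) pairs meeting |m_l| = 2 give: l=2 → 2; l=3 → 2; l=4 → 2; l=5 → 2; l=6 → 2; l=7 → 2; l=8 → 2.
Orbitals: 2 + 2 + 2 + 2 + 2 + 2 + 2 = 14. Each orbital carries two spin states, so 14 × 2 = 28 states.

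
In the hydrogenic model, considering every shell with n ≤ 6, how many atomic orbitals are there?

91

Total orbitals = 1² + 2² + 3² + 4² + 5² + 6² = 91.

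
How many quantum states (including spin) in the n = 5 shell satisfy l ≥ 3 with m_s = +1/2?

Per l-value: l=3 → 7; l=4 → 9.
Orbitals: 7 + 9 = 16. With m_s fixed to a single value there is one state per orbital, giving 16 states.

16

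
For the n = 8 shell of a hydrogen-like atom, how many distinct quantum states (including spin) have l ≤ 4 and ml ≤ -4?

2

With n = 8 the allowed l are 0, 1, …, 7.
Per l-value: l=4 → 1.
Orbitals: 1. Each orbital carries two spin states, so 1 × 2 = 2 states.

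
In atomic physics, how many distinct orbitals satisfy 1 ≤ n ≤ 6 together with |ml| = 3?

12

Work shell by shell — for each n, count the (l, ml) pairs that satisfy |ml| = 3:
n=4 → 2; n=5 → 4; n=6 → 6.
Total orbitals: 2 + 4 + 6 = 12.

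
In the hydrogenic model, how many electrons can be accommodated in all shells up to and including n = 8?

408

Total orbitals = 1² + 2² + 3² + 4² + 5² + 6² + 7² + 8² = 204. Doubling for spin gives 408 electrons.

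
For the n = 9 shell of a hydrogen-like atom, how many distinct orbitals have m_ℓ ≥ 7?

With n = 9 the allowed ℓ are 0, 1, …, 8.
Contributions: ℓ=7 → 1; ℓ=8 → 2.
Total orbitals: 1 + 2 = 3.

3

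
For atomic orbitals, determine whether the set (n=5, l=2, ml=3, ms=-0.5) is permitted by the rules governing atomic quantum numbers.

Invalid

The magnetic quantum number must satisfy −l ≤ ml ≤ l. With l = 2, ml can only be -2, -1, 0, 1, 2, so ml = 3 is forbidden.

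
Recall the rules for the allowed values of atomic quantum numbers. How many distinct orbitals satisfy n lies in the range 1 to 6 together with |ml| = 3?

For each n in the range, tally the orbitals obeying |ml| = 3:
n=4 → 2; n=5 → 4; n=6 → 6.
Total orbitals: 2 + 4 + 6 = 12.

12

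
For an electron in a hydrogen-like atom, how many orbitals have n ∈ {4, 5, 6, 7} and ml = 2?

14

Treat each shell separately and count matching orbitals:
n=4 → 2; n=5 → 3; n=6 → 4; n=7 → 5.
Total orbitals: 2 + 3 + 4 + 5 = 14.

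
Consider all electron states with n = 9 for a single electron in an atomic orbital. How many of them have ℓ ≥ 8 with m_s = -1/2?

17

Go through ℓ = 0, …, 8 (the values permitted for n = 9).
Contributions: ℓ=8 → 17.
Orbitals: 17. With m_s fixed to a single value there is one state per orbital, giving 17 states.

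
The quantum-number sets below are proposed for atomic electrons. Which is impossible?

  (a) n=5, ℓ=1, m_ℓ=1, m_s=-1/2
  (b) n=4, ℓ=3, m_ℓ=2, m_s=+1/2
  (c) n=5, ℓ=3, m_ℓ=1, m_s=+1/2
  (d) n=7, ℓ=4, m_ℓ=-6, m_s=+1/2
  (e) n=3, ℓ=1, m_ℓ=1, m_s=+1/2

(d) has |m_ℓ| = 6 > ℓ = 4, violating −ℓ ≤ m_ℓ ≤ ℓ.
The remaining sets (a), (b), (c), (e) satisfy all four rules.

(d)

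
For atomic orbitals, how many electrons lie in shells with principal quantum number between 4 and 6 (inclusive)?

154

Shell n has n² orbitals: 4²=16 + 5²=25 + 6²=36 = 77 orbitals.
Two spin states per orbital: 2 × 77 = 154 electrons.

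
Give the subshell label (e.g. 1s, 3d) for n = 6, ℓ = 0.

ℓ = 0 corresponds to the letter 's', so the subshell is 6s.

6s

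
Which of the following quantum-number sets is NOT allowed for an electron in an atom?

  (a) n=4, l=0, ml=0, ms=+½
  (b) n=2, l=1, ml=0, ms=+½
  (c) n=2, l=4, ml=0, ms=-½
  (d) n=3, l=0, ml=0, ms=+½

(c) has l = 4 ≥ n = 2, violating 0 ≤ l ≤ n−1.
The remaining sets (a), (b), (d) satisfy all four rules.

(c)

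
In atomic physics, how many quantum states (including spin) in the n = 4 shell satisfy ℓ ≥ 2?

24

Contributions: ℓ=2 → 5; ℓ=3 → 7.
Orbitals: 5 + 7 = 12. Each orbital carries two spin states, so 12 × 2 = 24 states.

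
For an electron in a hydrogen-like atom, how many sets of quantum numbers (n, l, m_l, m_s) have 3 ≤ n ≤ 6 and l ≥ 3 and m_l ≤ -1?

Per-shell orbital counts meeting the constraint:
n=4 → 3; n=5 → 7; n=6 → 12.
Orbitals: 3 + 7 + 12 = 22. Including both spin states (m_s = ±1/2) gives 2 × 22 = 44 states.

44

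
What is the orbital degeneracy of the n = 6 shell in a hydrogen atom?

The n = 6 shell contains n² = 6² = 36 orbitals.

36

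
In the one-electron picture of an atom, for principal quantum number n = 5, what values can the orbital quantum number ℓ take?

0, 1, 2, 3, 4

ℓ is an integer with 0 ≤ ℓ ≤ n−1, so for n = 5: ℓ = 0, 1, 2, 3, 4.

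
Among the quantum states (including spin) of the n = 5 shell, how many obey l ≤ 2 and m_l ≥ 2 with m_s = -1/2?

Go through l = 0, …, 4 (the values permitted for n = 5).
Contributions: l=2 → 1.
Orbitals: 1. With m_s fixed to a single value there is one state per orbital, giving 1 state.

1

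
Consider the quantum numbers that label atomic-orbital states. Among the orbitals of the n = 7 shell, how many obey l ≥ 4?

33

The n = 7 shell has l = 0 through 6; check each.
The (l, m_l) pairs meeting l ≥ 4 give: l=4 → 9; l=5 → 11; l=6 → 13.
Total orbitals: 9 + 11 + 13 = 33.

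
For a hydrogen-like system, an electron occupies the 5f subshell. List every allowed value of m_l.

-3, -2, -1, 0, 1, 2, 3

The 5f subshell has l = 3, and m_l takes every integer from −l to +l. With l = 3 that gives the 7 values -3, -2, -1, 0, 1, 2, 3.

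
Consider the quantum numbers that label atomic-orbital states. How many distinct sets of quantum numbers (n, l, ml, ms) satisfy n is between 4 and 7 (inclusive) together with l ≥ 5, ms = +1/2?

Work shell by shell — for each n, count the (l, ml) pairs that satisfy l ≥ 5:
n=6 → 11; n=7 → 24.
Orbitals: 11 + 24 = 35. With ms fixed to +1/2 there is one state per orbital, so 35 states.

35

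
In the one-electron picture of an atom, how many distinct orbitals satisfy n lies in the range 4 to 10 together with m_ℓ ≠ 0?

Work shell by shell — for each n, count the (ℓ, m_ℓ) pairs that satisfy m_ℓ ≠ 0:
n=4 → 12; n=5 → 20; n=6 → 30; n=7 → 42; n=8 → 56; n=9 → 72; n=10 → 90.
Total orbitals: 12 + 20 + 30 + 42 + 56 + 72 + 90 = 322.

322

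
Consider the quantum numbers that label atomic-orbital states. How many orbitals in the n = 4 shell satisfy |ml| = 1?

The n = 4 shell has l = 0 through 3; check each.
Contributions: l=1 → 2; l=2 → 2; l=3 → 2.
Total orbitals: 2 + 2 + 2 = 6.

6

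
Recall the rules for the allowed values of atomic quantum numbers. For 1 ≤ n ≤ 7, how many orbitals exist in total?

Total orbitals = 1² + 2² + 3² + 4² + 5² + 6² + 7² = 140.

140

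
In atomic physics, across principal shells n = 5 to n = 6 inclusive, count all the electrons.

Shell n has n² orbitals: 5²=25 + 6²=36 = 61 orbitals.
Two spin states per orbital: 2 × 61 = 122 electrons.

122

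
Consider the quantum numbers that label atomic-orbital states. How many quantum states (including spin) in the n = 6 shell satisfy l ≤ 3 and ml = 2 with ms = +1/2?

2

Per l-value: l=2 → 1; l=3 → 1.
Orbitals: 1 + 1 = 2. With ms fixed to a single value there is one state per orbital, giving 2 states.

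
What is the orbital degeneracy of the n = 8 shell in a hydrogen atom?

64

The n = 8 shell contains n² = 8² = 64 orbitals.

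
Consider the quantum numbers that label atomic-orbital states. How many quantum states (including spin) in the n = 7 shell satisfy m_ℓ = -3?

For n = 7, ℓ ranges over 0 … 6.
Contributions: ℓ=3 → 1; ℓ=4 → 1; ℓ=5 → 1; ℓ=6 → 1.
Orbitals: 1 + 1 + 1 + 1 = 4. Each orbital carries two spin states, so 4 × 2 = 8 states.

8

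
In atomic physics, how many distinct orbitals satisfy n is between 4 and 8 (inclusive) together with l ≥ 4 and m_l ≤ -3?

30

For each n in the range, tally the orbitals obeying l ≥ 4 and m_l ≤ -3:
n=5 → 2; n=6 → 5; n=7 → 9; n=8 → 14.
Total orbitals: 2 + 5 + 9 + 14 = 30.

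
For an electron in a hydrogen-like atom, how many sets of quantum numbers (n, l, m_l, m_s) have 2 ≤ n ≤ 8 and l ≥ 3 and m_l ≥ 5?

20

Go shell by shell, enumerating (l, m_l) with l ≥ 3 and m_l ≥ 5:
n=6 → 1; n=7 → 3; n=8 → 6.
Orbitals: 1 + 3 + 6 = 10. Including both spin states (m_s = ±1/2) gives 2 × 10 = 20 states.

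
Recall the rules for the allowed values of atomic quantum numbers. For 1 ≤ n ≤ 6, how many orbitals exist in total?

91

Total orbitals = 1² + 2² + 3² + 4² + 5² + 6² = 91.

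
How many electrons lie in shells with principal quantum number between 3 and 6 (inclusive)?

Shell n has n² orbitals: 3²=9 + 4²=16 + 5²=25 + 6²=36 = 86 orbitals.
Two spin states per orbital: 2 × 86 = 172 electrons.

172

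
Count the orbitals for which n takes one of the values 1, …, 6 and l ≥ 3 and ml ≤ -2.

Count contributing orbitals for each principal shell:
n=4 → 2; n=5 → 5; n=6 → 9.
Total orbitals: 2 + 5 + 9 = 16.

16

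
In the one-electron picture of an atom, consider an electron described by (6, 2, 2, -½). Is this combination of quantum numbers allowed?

Allowed

n = 6 is a positive integer. l = 2 satisfies 0 ≤ l ≤ n−1 = 5. m_l = 2 lies in the range −l … +l (here −2 … 2). m_s = -1/2 is one of ±1/2.
All four constraints are satisfied.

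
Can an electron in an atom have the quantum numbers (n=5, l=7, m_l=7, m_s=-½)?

Invalid

The orbital quantum number must satisfy 0 ≤ l ≤ n−1. With n = 5 the allowed l values are 0, 1, 2, 3, 4, so l = 7 is out of range.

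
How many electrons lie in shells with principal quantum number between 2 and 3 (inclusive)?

Shell n has n² orbitals: 2²=4 + 3²=9 = 13 orbitals.
Two spin states per orbital: 2 × 13 = 26 electrons.

26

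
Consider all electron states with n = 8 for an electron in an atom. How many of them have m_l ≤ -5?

12

With n = 8 the allowed l are 0, 1, …, 7.
The (l, m_l) pairs meeting m_l ≤ -5 give: l=5 → 1; l=6 → 2; l=7 → 3.
Orbitals: 1 + 2 + 3 = 6. Each orbital carries two spin states, so 6 × 2 = 12 states.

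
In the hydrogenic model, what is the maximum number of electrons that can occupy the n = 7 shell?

A shell holds 2n² electrons: 2 × 7² = 2 × 49 = 98.

98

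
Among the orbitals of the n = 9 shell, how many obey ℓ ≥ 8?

17

For n = 9, ℓ ranges over 0 … 8.
Orbitals with ℓ ≥ 8, by ℓ: ℓ=8 → 17.
Total orbitals: 17.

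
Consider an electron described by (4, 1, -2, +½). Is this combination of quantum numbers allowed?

The magnetic quantum number must satisfy −l ≤ m_l ≤ l. With l = 1, m_l can only be -1, 0, 1, so m_l = -2 is forbidden.

Invalid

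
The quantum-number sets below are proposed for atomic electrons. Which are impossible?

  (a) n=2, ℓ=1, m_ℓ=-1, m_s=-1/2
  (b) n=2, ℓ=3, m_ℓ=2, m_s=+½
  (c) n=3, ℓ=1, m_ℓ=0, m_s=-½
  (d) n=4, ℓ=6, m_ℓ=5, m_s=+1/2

(b) and (d)

(b) has ℓ = 3 ≥ n = 2, violating 0 ≤ ℓ ≤ n−1.
(d) has ℓ = 6 ≥ n = 4, violating 0 ≤ ℓ ≤ n−1.
The remaining sets (a), (c) satisfy all four rules.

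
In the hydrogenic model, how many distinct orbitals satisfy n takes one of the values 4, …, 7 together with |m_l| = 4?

Per-shell orbital counts meeting the constraint:
n=5 → 2; n=6 → 4; n=7 → 6.
Total orbitals: 2 + 4 + 6 = 12.

12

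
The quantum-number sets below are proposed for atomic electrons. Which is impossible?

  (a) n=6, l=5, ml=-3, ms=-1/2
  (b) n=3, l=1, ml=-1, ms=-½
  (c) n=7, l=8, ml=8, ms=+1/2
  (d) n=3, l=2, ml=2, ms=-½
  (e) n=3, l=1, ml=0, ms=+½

(c) has l = 8 ≥ n = 7, violating 0 ≤ l ≤ n−1.
The remaining sets (a), (b), (d), (e) satisfy all four rules.

(c)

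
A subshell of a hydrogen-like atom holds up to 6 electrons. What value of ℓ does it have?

2(2ℓ+1) = 6 ⇒ 2ℓ+1 = 3 ⇒ ℓ = 1.

ℓ = 1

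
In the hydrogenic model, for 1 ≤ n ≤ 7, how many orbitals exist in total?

140

Total orbitals = 1² + 2² + 3² + 4² + 5² + 6² + 7² = 140.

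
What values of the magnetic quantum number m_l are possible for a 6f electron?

The 6f subshell has l = 3, and m_l takes every integer from −l to +l. With l = 3 that gives the 7 values -3, -2, -1, 0, 1, 2, 3.

-3, -2, -1, 0, 1, 2, 3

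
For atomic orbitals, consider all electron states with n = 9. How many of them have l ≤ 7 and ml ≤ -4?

20

With n = 9 the allowed l are 0, 1, …, 8.
The (l, ml) pairs meeting l ≤ 7 and ml ≤ -4 give: l=4 → 1; l=5 → 2; l=6 → 3; l=7 → 4.
Orbitals: 1 + 2 + 3 + 4 = 10. Each orbital carries two spin states, so 10 × 2 = 20 states.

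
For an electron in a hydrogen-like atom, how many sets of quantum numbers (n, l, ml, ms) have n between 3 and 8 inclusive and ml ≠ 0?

332

Treat each shell separately and count matching orbitals:
n=3 → 6; n=4 → 12; n=5 → 20; n=6 → 30; n=7 → 42; n=8 → 56.
Orbitals: 6 + 12 + 20 + 30 + 42 + 56 = 166. Including both spin states (ms = ±1/2) gives 2 × 166 = 332 states.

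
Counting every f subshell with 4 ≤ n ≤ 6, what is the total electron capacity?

42

An f subshell (l = 3) exists for every n ≥ 4, so shells n = 4, 5, 6 each contribute one — 3 subshells.
Since each f subshell holds 2(2·3+1) = 14 electrons, the total is 3 × 14 = 42.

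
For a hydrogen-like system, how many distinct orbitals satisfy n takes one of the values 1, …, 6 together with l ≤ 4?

Count contributing orbitals for each principal shell:
n=1 → 1; n=2 → 4; n=3 → 9; n=4 → 16; n=5 → 25; n=6 → 25.
Total orbitals: 1 + 4 + 9 + 16 + 25 + 25 = 80.

80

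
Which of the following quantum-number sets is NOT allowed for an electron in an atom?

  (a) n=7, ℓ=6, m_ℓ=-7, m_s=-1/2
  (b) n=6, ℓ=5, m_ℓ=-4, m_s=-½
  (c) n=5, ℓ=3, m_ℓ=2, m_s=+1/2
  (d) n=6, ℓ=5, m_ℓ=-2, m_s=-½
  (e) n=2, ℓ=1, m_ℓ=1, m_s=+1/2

(a) has |m_ℓ| = 7 > ℓ = 6, violating −ℓ ≤ m_ℓ ≤ ℓ.
The remaining sets (b), (c), (d), (e) satisfy all four rules.

(a)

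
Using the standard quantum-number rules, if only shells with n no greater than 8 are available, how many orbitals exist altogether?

204

Total orbitals = 1² + 2² + 3² + 4² + 5² + 6² + 7² + 8² = 204.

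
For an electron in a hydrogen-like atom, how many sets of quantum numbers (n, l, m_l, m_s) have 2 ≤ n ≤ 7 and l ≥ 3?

Go shell by shell, enumerating (l, m_l) with l ≥ 3:
n=4 → 7; n=5 → 16; n=6 → 27; n=7 → 40.
Orbitals: 7 + 16 + 27 + 40 = 90. Including both spin states (m_s = ±1/2) gives 2 × 90 = 180 states.

180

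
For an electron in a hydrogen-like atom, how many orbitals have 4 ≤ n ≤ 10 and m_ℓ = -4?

Count contributing orbitals for each principal shell:
n=5 → 1; n=6 → 2; n=7 → 3; n=8 → 4; n=9 → 5; n=10 → 6.
Total orbitals: 1 + 2 + 3 + 4 + 5 + 6 = 21.

21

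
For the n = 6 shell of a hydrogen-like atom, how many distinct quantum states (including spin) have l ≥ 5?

22

For n = 6, l ranges over 0 … 5.
Orbitals with l ≥ 5, by l: l=5 → 11.
Orbitals: 11. Each orbital carries two spin states, so 11 × 2 = 22 states.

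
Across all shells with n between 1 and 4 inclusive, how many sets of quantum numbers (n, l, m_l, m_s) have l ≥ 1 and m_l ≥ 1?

Count contributing orbitals for each principal shell:
n=2 → 1; n=3 → 3; n=4 → 6.
Orbitals: 1 + 3 + 6 = 10. Including both spin states (m_s = ±1/2) gives 2 × 10 = 20 states.

20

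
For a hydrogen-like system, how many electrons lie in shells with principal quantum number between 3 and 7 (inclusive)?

Shell n has n² orbitals: 3²=9 + 4²=16 + 5²=25 + 6²=36 + 7²=49 = 135 orbitals.
Two spin states per orbital: 2 × 135 = 270 electrons.

270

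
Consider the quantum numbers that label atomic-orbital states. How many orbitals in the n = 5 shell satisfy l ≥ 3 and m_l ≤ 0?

9

With n = 5 the allowed l are 0, 1, …, 4.
Contributions: l=3 → 4; l=4 → 5.
Total orbitals: 4 + 5 = 9.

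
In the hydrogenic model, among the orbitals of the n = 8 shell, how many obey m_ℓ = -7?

Go through ℓ = 0, …, 7 (the values permitted for n = 8).
Orbitals with m_ℓ = -7, by ℓ: ℓ=7 → 1.
Total orbitals: 1.

1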